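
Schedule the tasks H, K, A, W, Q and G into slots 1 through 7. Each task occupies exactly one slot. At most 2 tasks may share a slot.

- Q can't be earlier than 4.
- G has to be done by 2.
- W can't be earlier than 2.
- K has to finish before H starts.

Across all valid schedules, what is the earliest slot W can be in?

W is available from 2.
W at 2 is achievable: Q -> 4, W -> 2, H -> 2, K -> 1, G -> 1, A -> 3.

2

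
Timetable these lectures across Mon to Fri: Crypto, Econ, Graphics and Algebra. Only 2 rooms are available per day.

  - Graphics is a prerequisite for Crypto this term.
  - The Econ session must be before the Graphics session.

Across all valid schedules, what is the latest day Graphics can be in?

Precedence pushes Graphics to at least Tue; downstream work caps Graphics at Thu.
Graphics at Thu is achievable: Econ -> Mon, Crypto -> Fri, Algebra -> Mon, Graphics -> Thu.

Thu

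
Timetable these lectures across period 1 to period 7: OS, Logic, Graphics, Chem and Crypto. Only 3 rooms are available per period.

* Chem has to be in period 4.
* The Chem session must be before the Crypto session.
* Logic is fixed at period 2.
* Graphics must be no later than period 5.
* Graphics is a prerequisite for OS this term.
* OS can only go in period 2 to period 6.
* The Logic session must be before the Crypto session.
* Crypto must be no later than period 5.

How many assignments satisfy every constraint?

15

Splitting on OS: it can be period 2 (1), period 3 (2), period 4 (3), period 5 (4), period 6 (5). Listing each branch's schedules as (Logic, Graphics, Chem, Crypto) by period number:
OS=period 2: (2,1,4,5) — 1.
OS=period 3: (2,1,4,5) (2,2,4,5) — 2.
OS=period 4: (2,1,4,5) (2,2,4,5) (2,3,4,5) — 3.
OS=period 5: (2,1,4,5) (2,2,4,5) (2,3,4,5) (2,4,4,5) — 4.
OS=period 6: (2,1,4,5) (2,2,4,5) (2,3,4,5) (2,4,4,5) (2,5,4,5) — 5.
Summing: 1 + 2 + 3 + 4 + 5 = 15.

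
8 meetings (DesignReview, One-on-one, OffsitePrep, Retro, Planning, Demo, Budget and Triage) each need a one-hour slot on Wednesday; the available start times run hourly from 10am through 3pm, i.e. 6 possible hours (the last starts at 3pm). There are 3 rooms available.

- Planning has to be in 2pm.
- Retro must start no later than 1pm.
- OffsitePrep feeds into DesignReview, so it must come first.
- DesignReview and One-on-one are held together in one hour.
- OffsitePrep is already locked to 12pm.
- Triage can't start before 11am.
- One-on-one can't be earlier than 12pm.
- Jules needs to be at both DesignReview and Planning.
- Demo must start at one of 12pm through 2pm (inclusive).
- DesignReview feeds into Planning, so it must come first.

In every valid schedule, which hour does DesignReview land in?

OffsitePrep is fixed at 12pm and must come before DesignReview, so DesignReview is at least 1pm.
Planning is fixed at 2pm and must come after DesignReview, so DesignReview is at most 1pm.
So DesignReview must be 1pm.

1pm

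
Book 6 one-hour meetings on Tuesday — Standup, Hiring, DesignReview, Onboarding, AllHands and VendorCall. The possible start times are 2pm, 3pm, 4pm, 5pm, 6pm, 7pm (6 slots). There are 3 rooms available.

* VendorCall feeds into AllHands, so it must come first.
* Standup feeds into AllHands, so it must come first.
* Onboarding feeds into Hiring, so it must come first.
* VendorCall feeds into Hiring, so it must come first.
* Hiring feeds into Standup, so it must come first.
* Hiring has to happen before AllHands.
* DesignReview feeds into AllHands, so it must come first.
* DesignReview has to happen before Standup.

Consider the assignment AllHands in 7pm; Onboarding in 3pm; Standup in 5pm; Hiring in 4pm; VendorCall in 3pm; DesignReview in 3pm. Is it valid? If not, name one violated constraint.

VendorCall feeds into AllHands, so it must come first — holds.
DesignReview has to happen before Standup — holds.
Standup feeds into AllHands, so it must come first — holds.
Hiring feeds into Standup, so it must come first — holds.
VendorCall feeds into Hiring, so it must come first — holds.
Onboarding feeds into Hiring, so it must come first — holds.
There are 3 rooms available — holds.
DesignReview feeds into AllHands, so it must come first — holds.
Hiring has to happen before AllHands — holds.

Valid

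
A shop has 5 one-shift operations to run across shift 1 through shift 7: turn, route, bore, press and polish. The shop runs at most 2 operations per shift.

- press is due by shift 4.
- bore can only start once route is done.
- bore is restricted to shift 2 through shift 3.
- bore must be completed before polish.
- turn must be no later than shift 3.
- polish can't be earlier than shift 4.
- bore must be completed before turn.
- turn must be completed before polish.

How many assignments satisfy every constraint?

16

Splitting on press: it can be shift 1 (4), shift 2 (4), shift 3 (4), shift 4 (4). Listing each branch's schedules as (turn, route, bore, polish) by shift number:
press=shift 1: (3,1,2,4) (3,1,2,5) (3,1,2,6) (3,1,2,7) — 4.
press=shift 2: (3,1,2,4) (3,1,2,5) (3,1,2,6) (3,1,2,7) — 4.
press=shift 3: (3,1,2,4) (3,1,2,5) (3,1,2,6) (3,1,2,7) — 4.
press=shift 4: (3,1,2,4) (3,1,2,5) (3,1,2,6) (3,1,2,7) — 4.
Summing: 4 + 4 + 4 + 4 = 16.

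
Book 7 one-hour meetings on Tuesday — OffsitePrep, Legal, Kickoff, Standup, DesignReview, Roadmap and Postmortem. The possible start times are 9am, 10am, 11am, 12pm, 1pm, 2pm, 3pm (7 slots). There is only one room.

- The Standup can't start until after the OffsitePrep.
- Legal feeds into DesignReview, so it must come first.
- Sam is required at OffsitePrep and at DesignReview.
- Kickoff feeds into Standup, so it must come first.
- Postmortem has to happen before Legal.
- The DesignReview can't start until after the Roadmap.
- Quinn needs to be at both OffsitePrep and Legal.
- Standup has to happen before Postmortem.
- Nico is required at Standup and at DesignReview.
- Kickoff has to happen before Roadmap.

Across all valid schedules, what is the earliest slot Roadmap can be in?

10am

Precedence pushes Roadmap to at least 10am; downstream work caps Roadmap at 2pm.
Roadmap at 10am is achievable: Kickoff -> 9am, Postmortem -> 1pm, OffsitePrep -> 11am, DesignReview -> 3pm, Legal -> 2pm, Standup -> 12pm, Roadmap -> 10am.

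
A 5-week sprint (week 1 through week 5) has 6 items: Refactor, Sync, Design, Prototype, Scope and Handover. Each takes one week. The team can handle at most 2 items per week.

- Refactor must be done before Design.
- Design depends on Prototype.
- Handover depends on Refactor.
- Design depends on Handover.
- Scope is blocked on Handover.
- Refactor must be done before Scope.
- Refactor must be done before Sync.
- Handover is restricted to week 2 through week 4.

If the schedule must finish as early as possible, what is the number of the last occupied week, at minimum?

3

The precedence chain requires at least 3 distinct weeks.
With at most 2 per week and 6 tasks, at least 3 weeks are needed.
3 works (last occupied week: week 3): for example Design in week 3, Prototype in week 1, Scope in week 3, Refactor in week 1, Sync in week 2, Handover in week 2.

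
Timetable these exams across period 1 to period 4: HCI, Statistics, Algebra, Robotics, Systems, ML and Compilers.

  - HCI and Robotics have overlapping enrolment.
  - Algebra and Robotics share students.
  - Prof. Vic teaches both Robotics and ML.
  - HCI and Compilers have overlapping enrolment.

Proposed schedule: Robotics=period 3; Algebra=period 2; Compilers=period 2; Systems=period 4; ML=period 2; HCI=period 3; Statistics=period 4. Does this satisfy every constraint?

Algebra and Robotics share students — holds.
HCI and Compilers have overlapping enrolment — holds.
Prof. Vic teaches both Robotics and ML — holds.
HCI and Robotics have overlapping enrolment — violated.

No — it violates: HCI and Robotics have overlapping enrolment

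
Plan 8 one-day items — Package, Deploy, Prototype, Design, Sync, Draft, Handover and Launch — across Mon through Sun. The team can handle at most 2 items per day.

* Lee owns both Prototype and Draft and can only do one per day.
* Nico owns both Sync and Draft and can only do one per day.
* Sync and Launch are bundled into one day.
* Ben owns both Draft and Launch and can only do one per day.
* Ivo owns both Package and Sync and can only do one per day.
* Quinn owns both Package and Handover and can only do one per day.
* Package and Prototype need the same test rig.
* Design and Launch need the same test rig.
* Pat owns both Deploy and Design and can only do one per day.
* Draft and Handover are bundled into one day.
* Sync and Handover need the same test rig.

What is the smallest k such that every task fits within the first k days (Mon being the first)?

With at most 2 per day and 8 tasks, at least 4 days are needed.
4 works (last occupied day: Thu): for example Handover=Thu, Launch=Wed, Package=Mon, Sync=Wed, Draft=Thu, Prototype=Tue, Deploy=Mon, Design=Tue.

4 days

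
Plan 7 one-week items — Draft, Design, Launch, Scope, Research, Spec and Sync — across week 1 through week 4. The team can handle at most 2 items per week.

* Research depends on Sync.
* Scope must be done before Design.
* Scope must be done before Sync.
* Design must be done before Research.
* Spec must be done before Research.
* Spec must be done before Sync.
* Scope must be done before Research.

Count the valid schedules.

Splitting on Draft: it can be week 1 (8), week 2 (10), week 3 (9), week 4 (15). Listing each branch's schedules as (Design, Launch, Scope, Research, Spec, Sync) by week number:
Draft=week 1: (2,3,1,4,2,3) (2,4,1,4,2,3) (3,1,2,4,2,3) (3,2,1,4,2,3) (3,2,2,4,1,3) (3,4,1,4,2,3) (3,4,2,4,1,3) (3,4,2,4,2,3) — 8.
Draft=week 2: (2,3,1,4,1,3) (2,4,1,4,1,3) (3,1,1,4,2,3) (3,1,2,4,1,3) (3,2,1,4,1,3) (3,3,1,4,1,2) (3,4,1,4,1,2) (3,4,1,4,1,3) (3,4,1,4,2,3) (3,4,2,4,1,3) — 10.
Draft=week 3: (2,1,1,4,2,3) (2,2,1,4,1,3) (2,3,1,4,1,2) (2,4,1,3,1,2) (2,4,1,4,1,2) (2,4,1,4,1,3) (2,4,1,4,2,3) (3,2,1,4,1,2) (3,4,1,4,1,2) — 9.
Draft=week 4: (2,1,1,4,2,3) (2,2,1,4,1,3) (2,3,1,3,1,2) (2,3,1,4,1,2) (2,3,1,4,1,3) (2,3,1,4,2,3) (2,4,1,3,1,2) (3,1,1,4,2,3) (3,1,2,4,1,3) (3,1,2,4,2,3) (3,2,1,4,1,2) (3,2,1,4,1,3) (3,2,1,4,2,3) (3,2,2,4,1,3) (3,3,1,4,1,2) — 15.
Summing: 8 + 10 + 9 + 15 = 42.

42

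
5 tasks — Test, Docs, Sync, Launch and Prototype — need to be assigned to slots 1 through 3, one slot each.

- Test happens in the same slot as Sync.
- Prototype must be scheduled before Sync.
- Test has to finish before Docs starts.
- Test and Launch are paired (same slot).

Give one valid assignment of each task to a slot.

Docs in 3, Sync in 2, Test in 2, Prototype in 1, Launch in 2

Checking: Prototype(1) before Sync(2); Test(2) before Docs(3); Test = Sync = 2; Test = Launch = 2.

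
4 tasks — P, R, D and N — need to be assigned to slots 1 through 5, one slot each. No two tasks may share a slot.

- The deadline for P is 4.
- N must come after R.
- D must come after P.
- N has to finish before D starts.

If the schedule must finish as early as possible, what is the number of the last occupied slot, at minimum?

4

The precedence chain requires at least 3 distinct slots.
With at most 1 per slot and 4 tasks, at least 4 slots are needed.
4 works (last occupied slot: 4): for example P=3, N=2, D=4, R=1.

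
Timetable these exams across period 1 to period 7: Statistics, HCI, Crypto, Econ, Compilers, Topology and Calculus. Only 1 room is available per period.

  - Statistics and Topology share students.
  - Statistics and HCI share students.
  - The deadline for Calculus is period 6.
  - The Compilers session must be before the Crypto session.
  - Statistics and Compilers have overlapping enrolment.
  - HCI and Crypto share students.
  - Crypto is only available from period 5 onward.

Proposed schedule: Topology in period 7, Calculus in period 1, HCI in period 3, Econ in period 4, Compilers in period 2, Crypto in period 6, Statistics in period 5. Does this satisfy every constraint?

Crypto is only available from period 5 onward — holds.
Only 1 room is available per period — holds.
The Compilers session must be before the Crypto session — holds.
Statistics and Topology share students — holds.
Statistics and HCI share students — holds.
HCI and Crypto share students — holds.
Statistics and Compilers have overlapping enrolment — holds.
The deadline for Calculus is period 6 — holds.

Valid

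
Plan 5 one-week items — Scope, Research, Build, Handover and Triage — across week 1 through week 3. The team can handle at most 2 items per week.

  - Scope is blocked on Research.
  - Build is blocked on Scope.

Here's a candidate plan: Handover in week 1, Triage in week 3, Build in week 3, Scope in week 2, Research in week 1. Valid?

Scope is blocked on Research — holds.
The team can handle at most 2 items per week — holds.
Build is blocked on Scope — holds.

Yes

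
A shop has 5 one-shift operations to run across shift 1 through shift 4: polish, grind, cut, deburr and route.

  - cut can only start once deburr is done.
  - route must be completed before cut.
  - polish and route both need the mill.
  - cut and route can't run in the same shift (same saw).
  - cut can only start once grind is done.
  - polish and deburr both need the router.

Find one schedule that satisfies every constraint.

polish=shift 2, grind=shift 1, deburr=shift 1, cut=shift 2, route=shift 1

Checking: grind(shift 1) before cut(shift 2); deburr(shift 1) before cut(shift 2); route(shift 1) before cut(shift 2); polish(shift 2) != route(shift 1); cut(shift 2) != route(shift 1); polish(shift 2) != deburr(shift 1).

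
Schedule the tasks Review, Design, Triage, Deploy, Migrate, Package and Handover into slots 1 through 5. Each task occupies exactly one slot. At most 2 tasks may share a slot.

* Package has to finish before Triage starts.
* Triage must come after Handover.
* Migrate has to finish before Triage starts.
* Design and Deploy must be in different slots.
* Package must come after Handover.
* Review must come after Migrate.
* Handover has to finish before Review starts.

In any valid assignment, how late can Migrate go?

4

Downstream work caps Migrate at 4.
Migrate at 4 is achievable: Design in 1; Deploy in 2; Triage in 5; Handover in 1; Migrate in 4; Review in 5; Package in 2.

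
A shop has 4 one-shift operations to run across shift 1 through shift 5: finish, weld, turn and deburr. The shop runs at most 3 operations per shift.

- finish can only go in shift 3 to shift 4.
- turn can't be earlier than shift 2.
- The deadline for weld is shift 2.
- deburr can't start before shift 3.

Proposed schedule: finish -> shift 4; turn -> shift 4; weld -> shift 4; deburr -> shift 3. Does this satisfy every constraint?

deburr can't start before shift 3 — holds.
finish can only go in shift 3 to shift 4 — holds.
The deadline for weld is shift 2 — violated.
The shop runs at most 3 operations per shift — holds.
turn can't be earlier than shift 2 — holds.

Invalid. The deadline for weld is shift 2.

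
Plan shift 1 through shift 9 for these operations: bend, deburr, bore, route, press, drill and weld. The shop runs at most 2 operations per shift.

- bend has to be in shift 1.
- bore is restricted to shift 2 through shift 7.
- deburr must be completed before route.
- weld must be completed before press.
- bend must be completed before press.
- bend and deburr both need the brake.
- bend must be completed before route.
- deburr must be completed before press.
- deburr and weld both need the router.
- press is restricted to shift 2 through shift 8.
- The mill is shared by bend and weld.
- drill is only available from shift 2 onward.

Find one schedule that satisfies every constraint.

press -> shift 4, route -> shift 4, bore -> shift 2, deburr -> shift 2, drill -> shift 3, weld -> shift 3, bend -> shift 1

Checking: deburr(shift 2) before route(shift 4); weld(shift 3) before press(shift 4); deburr(shift 2) before press(shift 4); bend(shift 1) before press(shift 4); bend(shift 1) before route(shift 4); bend(shift 1) != deburr(shift 2); deburr(shift 2) != weld(shift 3); bend(shift 1) != weld(shift 3); press=shift 4 in [shift 2,shift 8]; drill=shift 3 in [shift 2,shift 9]; bend=shift 1 in [shift 1,shift 1]; bore=shift 2 in [shift 2,shift 7]; max 2 per shift (cap 2).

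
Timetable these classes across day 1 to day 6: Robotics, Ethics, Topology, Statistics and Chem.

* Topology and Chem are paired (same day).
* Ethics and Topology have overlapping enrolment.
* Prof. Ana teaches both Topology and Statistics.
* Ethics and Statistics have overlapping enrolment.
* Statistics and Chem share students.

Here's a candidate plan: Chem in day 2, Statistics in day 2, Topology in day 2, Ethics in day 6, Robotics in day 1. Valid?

No — it violates: Prof. Ana teaches both Topology and Statistics

Prof. Ana teaches both Topology and Statistics — violated.
Ethics and Topology have overlapping enrolment — holds.
Topology and Chem are paired (same day) — holds.
Statistics and Chem share students — violated.
Ethics and Statistics have overlapping enrolment — holds.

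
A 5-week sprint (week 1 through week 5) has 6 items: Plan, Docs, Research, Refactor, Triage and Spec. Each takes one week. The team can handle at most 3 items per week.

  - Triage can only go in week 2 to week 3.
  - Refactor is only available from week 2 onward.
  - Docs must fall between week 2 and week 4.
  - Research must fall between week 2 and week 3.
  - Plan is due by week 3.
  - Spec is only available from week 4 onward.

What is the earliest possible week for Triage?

Triage is available from week 2; Triage's own window allows nothing later than week 3.
Triage at week 2 is achievable: Spec in week 4, Docs in week 2, Triage in week 2, Research in week 2, Plan in week 1, Refactor in week 3.

week 2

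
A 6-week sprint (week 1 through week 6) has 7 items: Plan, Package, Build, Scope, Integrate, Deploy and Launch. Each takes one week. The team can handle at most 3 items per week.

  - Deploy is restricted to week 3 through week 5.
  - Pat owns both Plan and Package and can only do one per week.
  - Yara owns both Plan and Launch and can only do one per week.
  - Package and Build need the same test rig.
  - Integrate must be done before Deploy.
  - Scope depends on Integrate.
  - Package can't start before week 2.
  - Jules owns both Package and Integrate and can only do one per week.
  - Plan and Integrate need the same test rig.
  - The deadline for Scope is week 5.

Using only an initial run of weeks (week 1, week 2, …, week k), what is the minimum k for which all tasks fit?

3 weeks

The precedence chain requires at least 2 distinct weeks.
With at most 3 per week and 7 tasks, at least 3 weeks are needed.
Deploy can't be placed before week 3, so the schedule must run through at least week 3.
3 works (last occupied week: week 3): for example Build -> week 1, Launch -> week 1, Integrate -> week 1, Scope -> week 2, Package -> week 2, Deploy -> week 3, Plan -> week 3.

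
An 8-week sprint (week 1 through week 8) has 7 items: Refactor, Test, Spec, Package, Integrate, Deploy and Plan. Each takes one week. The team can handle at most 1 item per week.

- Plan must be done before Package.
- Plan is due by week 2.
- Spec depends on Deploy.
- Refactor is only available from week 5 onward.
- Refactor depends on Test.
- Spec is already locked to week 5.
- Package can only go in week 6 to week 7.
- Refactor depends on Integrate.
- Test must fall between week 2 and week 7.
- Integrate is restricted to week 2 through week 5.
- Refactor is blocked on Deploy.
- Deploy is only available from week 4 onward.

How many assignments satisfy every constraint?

Splitting on Refactor: it can be week 6 (2), week 7 (2), week 8 (10). Listing each branch's schedules as (Test, Spec, Package, Integrate, Deploy, Plan) by week number:
Refactor=week 6: (2,5,7,3,4,1) (3,5,7,2,4,1) — 2.
Refactor=week 7: (2,5,6,3,4,1) (3,5,6,2,4,1) — 2.
Refactor=week 8: (2,5,6,3,4,1) (2,5,7,3,4,1) (3,5,6,2,4,1) (3,5,7,2,4,1) (6,5,7,2,4,1) (6,5,7,3,4,1) (6,5,7,3,4,2) (7,5,6,2,4,1) (7,5,6,3,4,1) (7,5,6,3,4,2) — 10.
Summing: 2 + 2 + 10 = 14.

14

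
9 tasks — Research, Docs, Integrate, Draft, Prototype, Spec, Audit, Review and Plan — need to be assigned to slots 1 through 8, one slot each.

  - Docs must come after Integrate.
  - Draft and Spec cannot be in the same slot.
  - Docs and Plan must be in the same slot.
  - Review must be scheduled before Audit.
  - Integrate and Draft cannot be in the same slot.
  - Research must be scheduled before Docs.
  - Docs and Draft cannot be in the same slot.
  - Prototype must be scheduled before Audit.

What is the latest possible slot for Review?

Downstream work caps Review at 7.
Review at 7 is achievable: Research -> 1; Prototype -> 1; Draft -> 3; Audit -> 8; Integrate -> 1; Plan -> 2; Review -> 7; Spec -> 1; Docs -> 2.

7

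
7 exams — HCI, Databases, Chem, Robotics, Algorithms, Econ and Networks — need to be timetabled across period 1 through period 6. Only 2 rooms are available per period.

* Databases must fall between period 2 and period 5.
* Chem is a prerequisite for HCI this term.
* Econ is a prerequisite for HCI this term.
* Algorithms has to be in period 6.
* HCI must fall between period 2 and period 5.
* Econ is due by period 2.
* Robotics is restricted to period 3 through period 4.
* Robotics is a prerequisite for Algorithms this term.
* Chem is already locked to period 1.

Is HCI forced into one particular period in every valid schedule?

HCI can be period 2 (e.g. HCI -> period 2, Robotics -> period 3, Databases -> period 2, Networks -> period 3, Chem -> period 1, Econ -> period 1, Algorithms -> period 6) or period 3 (e.g. HCI -> period 3; Algorithms -> period 6; Econ -> period 1; Robotics -> period 3; Databases -> period 2; Networks -> period 2; Chem -> period 1).

No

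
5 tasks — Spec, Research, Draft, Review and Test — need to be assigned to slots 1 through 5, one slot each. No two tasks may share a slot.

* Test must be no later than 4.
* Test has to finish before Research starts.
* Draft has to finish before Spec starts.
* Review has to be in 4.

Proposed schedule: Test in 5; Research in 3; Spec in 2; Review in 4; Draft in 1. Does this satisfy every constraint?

Invalid. Test has to finish before Research starts.

Test has to finish before Research starts — violated.
Draft has to finish before Spec starts — holds.
Review has to be in 4 — holds.
No two tasks may share a slot — holds.
Test must be no later than 4 — violated.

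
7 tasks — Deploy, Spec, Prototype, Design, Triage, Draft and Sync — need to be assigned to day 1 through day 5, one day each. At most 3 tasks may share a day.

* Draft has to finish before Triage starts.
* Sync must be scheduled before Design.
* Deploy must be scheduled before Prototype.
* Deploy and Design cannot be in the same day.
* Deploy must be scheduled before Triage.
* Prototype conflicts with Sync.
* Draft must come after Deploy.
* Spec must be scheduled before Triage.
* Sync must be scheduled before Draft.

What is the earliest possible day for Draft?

Precedence pushes Draft to at least day 2; downstream work caps Draft at day 4.
Draft at day 2 is achievable: Triage=day 3, Deploy=day 1, Design=day 2, Draft=day 2, Sync=day 1, Spec=day 1, Prototype=day 2.

day 2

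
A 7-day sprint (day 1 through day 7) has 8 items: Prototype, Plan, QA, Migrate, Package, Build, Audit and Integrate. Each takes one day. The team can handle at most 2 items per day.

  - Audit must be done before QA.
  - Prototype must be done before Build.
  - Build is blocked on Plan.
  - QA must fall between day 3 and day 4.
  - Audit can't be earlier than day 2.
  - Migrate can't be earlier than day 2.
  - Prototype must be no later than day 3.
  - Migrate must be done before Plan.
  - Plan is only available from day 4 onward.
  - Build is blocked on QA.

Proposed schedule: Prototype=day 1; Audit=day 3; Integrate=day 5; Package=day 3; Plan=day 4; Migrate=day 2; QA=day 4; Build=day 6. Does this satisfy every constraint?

Yes, all constraints hold

Build is blocked on QA — holds.
Audit must be done before QA — holds.
Prototype must be no later than day 3 — holds.
The team can handle at most 2 items per day — holds.
QA must fall between day 3 and day 4 — holds.
Prototype must be done before Build — holds.
Migrate can't be earlier than day 2 — holds.
Audit can't be earlier than day 2 — holds.
Migrate must be done before Plan — holds.
Build is blocked on Plan — holds.
Plan is only available from day 4 onward — holds.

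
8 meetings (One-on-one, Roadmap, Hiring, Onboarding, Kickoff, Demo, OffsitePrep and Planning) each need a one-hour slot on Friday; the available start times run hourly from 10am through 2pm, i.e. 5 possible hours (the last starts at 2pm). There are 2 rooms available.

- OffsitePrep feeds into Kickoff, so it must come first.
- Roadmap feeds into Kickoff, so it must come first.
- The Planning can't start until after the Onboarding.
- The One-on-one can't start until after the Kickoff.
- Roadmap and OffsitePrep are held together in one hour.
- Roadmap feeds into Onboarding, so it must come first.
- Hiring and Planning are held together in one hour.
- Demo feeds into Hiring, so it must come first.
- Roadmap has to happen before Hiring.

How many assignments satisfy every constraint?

35

Splitting on One-on-one: it can be 12pm (9), 1pm (18), 2pm (8). Listing each branch's schedules as (Roadmap, Hiring, Onboarding, Kickoff, Demo, OffsitePrep, Planning):
One-on-one=12pm: (10am,1pm,11am,11am,12pm,10am,1pm) (10am,1pm,12pm,11am,11am,10am,1pm) (10am,2pm,11am,11am,12pm,10am,2pm) (10am,2pm,11am,11am,1pm,10am,2pm) (10am,2pm,12pm,11am,11am,10am,2pm) (10am,2pm,12pm,11am,1pm,10am,2pm) (10am,2pm,1pm,11am,11am,10am,2pm) (10am,2pm,1pm,11am,12pm,10am,2pm) (10am,2pm,1pm,11am,1pm,10am,2pm) — 9.
One-on-one=1pm: (10am,2pm,11am,11am,12pm,10am,2pm) (10am,2pm,11am,11am,1pm,10am,2pm) (10am,2pm,11am,12pm,11am,10am,2pm) (10am,2pm,11am,12pm,12pm,10am,2pm) (10am,2pm,11am,12pm,1pm,10am,2pm) (10am,2pm,12pm,11am,11am,10am,2pm) (10am,2pm,12pm,11am,12pm,10am,2pm) (10am,2pm,12pm,11am,1pm,10am,2pm) (10am,2pm,12pm,12pm,11am,10am,2pm) (10am,2pm,12pm,12pm,1pm,10am,2pm) (10am,2pm,1pm,11am,11am,10am,2pm) (10am,2pm,1pm,11am,12pm,10am,2pm) (10am,2pm,1pm,12pm,11am,10am,2pm) (10am,2pm,1pm,12pm,12pm,10am,2pm) (11am,2pm,12pm,12pm,10am,11am,2pm) (11am,2pm,12pm,12pm,1pm,11am,2pm) (11am,2pm,1pm,12pm,10am,11am,2pm) (11am,2pm,1pm,12pm,12pm,11am,2pm) — 18.
One-on-one=2pm: (10am,12pm,11am,1pm,11am,10am,12pm) (10am,1pm,11am,11am,12pm,10am,1pm) (10am,1pm,11am,12pm,11am,10am,1pm) (10am,1pm,11am,12pm,12pm,10am,1pm) (10am,1pm,12pm,11am,11am,10am,1pm) (10am,1pm,12pm,11am,12pm,10am,1pm) (10am,1pm,12pm,12pm,11am,10am,1pm) (11am,1pm,12pm,12pm,10am,11am,1pm) — 8.
Summing: 9 + 18 + 8 = 35.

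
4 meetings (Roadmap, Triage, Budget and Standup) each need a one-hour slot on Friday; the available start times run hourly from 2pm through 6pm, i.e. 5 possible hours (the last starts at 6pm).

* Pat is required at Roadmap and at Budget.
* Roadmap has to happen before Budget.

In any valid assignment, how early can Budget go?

Precedence pushes Budget to at least 3pm.
Budget at 3pm is achievable: Standup=2pm, Roadmap=2pm, Budget=3pm, Triage=2pm.

3pm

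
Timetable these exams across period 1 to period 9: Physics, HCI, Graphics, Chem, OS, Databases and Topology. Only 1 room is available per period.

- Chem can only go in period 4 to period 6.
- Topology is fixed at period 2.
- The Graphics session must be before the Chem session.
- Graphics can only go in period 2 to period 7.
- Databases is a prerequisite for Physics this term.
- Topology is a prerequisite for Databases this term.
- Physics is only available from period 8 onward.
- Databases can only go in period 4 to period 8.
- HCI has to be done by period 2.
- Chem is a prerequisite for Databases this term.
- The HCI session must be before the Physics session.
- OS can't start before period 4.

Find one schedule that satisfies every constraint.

Chem=period 4, Graphics=period 3, Databases=period 5, OS=period 6, Physics=period 8, HCI=period 1, Topology=period 2

Checking: Chem(period 4) before Databases(period 5); HCI(period 1) before Physics(period 8); Databases(period 5) before Physics(period 8); Topology(period 2) before Databases(period 5); Graphics(period 3) before Chem(period 4); Chem=period 4 in [period 4,period 6]; Topology=period 2 in [period 2,period 2]; HCI=period 1 in [period 1,period 2]; Physics=period 8 in [period 8,period 9]; Graphics=period 3 in [period 2,period 7]; Databases=period 5 in [period 4,period 8]; OS=period 6 in [period 4,period 9]; max 1 per period (cap 1).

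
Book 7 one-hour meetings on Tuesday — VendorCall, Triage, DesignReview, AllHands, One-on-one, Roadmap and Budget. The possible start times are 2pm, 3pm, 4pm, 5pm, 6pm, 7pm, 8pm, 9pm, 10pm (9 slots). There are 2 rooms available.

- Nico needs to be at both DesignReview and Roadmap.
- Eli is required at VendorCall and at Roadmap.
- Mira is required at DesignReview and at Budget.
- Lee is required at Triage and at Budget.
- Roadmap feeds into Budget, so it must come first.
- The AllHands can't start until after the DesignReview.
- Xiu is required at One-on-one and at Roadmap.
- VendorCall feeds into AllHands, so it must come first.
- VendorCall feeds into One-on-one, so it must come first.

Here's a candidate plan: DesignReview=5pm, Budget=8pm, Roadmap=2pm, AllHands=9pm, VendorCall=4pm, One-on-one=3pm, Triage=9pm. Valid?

Mira is required at DesignReview and at Budget — holds.
There are 2 rooms available — holds.
Nico needs to be at both DesignReview and Roadmap — holds.
VendorCall feeds into One-on-one, so it must come first — violated.
VendorCall feeds into AllHands, so it must come first — holds.
Xiu is required at One-on-one and at Roadmap — holds.
The AllHands can't start until after the DesignReview — holds.
Lee is required at Triage and at Budget — holds.
Roadmap feeds into Budget, so it must come first — holds.
Eli is required at VendorCall and at Roadmap — holds.

No. VendorCall feeds into One-on-one, so it must come first is not satisfied.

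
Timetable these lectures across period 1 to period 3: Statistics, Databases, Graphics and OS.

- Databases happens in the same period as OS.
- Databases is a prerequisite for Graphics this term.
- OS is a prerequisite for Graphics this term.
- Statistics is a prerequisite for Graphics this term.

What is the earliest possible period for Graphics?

Precedence pushes Graphics to at least period 2.
Graphics at period 2 is achievable: Databases=period 1, Statistics=period 1, OS=period 1, Graphics=period 2.

period 2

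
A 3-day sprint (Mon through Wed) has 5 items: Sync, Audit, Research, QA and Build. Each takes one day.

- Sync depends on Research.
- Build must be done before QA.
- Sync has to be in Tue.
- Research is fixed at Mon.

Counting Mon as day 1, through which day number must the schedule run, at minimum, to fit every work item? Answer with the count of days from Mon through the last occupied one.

The precedence chain requires at least 2 distinct days.
2 works (last occupied day: Tue): for example QA in Tue; Sync in Tue; Build in Mon; Audit in Mon; Research in Mon.

2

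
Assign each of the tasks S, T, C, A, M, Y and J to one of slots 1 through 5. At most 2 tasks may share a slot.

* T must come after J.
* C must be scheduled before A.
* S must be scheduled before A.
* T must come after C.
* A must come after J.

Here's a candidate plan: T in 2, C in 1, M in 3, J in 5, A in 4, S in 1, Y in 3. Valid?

At most 2 tasks may share a slot — holds.
A must come after J — violated.
S must be scheduled before A — holds.
C must be scheduled before A — holds.
T must come after J — violated.
T must come after C — holds.

No. T must come after J is not satisfied.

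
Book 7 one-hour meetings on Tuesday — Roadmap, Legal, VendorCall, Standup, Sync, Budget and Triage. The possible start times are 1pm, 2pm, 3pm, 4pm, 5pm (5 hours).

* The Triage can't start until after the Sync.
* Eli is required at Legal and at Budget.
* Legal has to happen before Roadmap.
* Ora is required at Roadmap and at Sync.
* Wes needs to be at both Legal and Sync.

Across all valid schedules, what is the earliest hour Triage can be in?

Precedence pushes Triage to at least 2pm.
Triage at 2pm is achievable: Roadmap=3pm; Budget=1pm; Triage=2pm; Legal=2pm; Sync=1pm; VendorCall=1pm; Standup=1pm.

2pm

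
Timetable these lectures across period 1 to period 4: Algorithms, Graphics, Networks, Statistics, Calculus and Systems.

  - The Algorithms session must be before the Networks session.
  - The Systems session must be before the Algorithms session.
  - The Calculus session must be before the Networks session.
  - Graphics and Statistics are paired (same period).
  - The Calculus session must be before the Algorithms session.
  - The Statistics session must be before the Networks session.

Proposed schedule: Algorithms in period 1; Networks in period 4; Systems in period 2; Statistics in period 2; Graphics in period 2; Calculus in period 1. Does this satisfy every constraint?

Invalid. The Systems session must be before the Algorithms session.

The Calculus session must be before the Networks session — holds.
The Algorithms session must be before the Networks session — holds.
The Statistics session must be before the Networks session — holds.
The Calculus session must be before the Algorithms session — violated.
Graphics and Statistics are paired (same period) — holds.
The Systems session must be before the Algorithms session — violated.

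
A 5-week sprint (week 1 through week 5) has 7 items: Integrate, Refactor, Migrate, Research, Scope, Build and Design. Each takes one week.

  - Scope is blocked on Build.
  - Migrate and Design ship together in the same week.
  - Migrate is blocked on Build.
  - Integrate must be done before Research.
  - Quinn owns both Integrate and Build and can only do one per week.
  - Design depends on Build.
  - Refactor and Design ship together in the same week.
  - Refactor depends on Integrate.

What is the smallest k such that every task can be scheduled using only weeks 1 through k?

The precedence chain requires at least 2 distinct weeks.
Could 2 weeks be enough, i.e. nothing placed later than week 2? No: Migrate must come after Build (at week 1 or later) → {week 2}; Build must come before Migrate (at week 2 or earlier) → {week 1}; Refactor must come after Integrate (at week 1 or later) → {week 2}; Integrate must come before Refactor (at week 2 or earlier) → {week 1}; Build can't share with Integrate (week 1) → nothing is left.
So 2 weeks is not enough.
3 works (last occupied week: week 3): for example Refactor=week 3, Design=week 3, Integrate=week 2, Build=week 1, Migrate=week 3, Scope=week 2, Research=week 3.

3 weeks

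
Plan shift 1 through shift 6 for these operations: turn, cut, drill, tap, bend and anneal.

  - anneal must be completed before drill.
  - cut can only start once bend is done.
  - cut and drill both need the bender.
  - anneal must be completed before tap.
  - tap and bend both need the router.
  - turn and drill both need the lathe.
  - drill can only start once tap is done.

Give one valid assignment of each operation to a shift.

cut=shift 2; turn=shift 1; bend=shift 1; drill=shift 3; tap=shift 2; anneal=shift 1

Checking: anneal(shift 1) before drill(shift 3); bend(shift 1) before cut(shift 2); tap(shift 2) before drill(shift 3); anneal(shift 1) before tap(shift 2); turn(shift 1) != drill(shift 3); cut(shift 2) != drill(shift 3); tap(shift 2) != bend(shift 1).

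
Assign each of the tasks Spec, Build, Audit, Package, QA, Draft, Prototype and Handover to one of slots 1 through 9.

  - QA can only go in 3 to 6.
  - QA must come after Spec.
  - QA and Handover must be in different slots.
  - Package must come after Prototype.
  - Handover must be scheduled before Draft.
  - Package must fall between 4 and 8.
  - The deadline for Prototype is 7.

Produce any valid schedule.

QA -> 3, Handover -> 1, Spec -> 1, Audit -> 1, Prototype -> 1, Draft -> 2, Package -> 4, Build -> 1

Checking: Spec(1) before QA(3); Handover(1) before Draft(2); Prototype(1) before Package(4); QA(3) != Handover(1); QA=3 in [3,6]; Package=4 in [4,8]; Prototype=1 in [1,7].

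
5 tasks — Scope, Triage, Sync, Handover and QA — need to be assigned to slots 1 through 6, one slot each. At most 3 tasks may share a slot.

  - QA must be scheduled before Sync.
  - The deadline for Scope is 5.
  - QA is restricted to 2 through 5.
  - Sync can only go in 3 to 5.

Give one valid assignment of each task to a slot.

Handover in 1, Triage in 1, Scope in 1, QA in 2, Sync in 3

Checking: QA(2) before Sync(3); Sync=3 in [3,5]; QA=2 in [2,5]; Scope=1 in [1,5]; max 3 per slot (cap 3).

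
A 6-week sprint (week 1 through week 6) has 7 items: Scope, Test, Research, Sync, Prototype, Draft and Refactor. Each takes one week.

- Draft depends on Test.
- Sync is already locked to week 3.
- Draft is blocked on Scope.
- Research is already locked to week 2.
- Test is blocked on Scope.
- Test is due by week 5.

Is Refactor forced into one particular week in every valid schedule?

Refactor can be week 1 (e.g. Scope -> week 1, Draft -> week 3, Refactor -> week 1, Sync -> week 3, Test -> week 2, Prototype -> week 1, Research -> week 2) or week 2 (e.g. Prototype -> week 1, Draft -> week 3, Test -> week 2, Scope -> week 1, Refactor -> week 2, Sync -> week 3, Research -> week 2).

No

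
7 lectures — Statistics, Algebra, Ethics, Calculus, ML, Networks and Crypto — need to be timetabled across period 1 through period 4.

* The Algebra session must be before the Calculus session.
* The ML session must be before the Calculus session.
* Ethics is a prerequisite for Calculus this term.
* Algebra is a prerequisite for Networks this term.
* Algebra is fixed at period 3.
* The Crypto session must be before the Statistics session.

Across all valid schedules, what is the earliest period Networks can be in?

Precedence pushes Networks to at least period 4.
Networks at period 4 is achievable: Ethics=period 1; Crypto=period 1; Algebra=period 3; Networks=period 4; Calculus=period 4; Statistics=period 2; ML=period 1.

period 4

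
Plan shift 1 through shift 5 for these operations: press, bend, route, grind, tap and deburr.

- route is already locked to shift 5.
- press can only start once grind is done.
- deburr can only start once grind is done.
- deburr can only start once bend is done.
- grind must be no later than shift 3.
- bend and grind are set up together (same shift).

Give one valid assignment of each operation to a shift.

tap in shift 1, press in shift 2, bend in shift 1, grind in shift 1, deburr in shift 2, route in shift 5

Checking: grind(shift 1) before deburr(shift 2); bend(shift 1) before deburr(shift 2); grind(shift 1) before press(shift 2); bend = grind = shift 1; route=shift 5 in [shift 5,shift 5]; grind=shift 1 in [shift 1,shift 3].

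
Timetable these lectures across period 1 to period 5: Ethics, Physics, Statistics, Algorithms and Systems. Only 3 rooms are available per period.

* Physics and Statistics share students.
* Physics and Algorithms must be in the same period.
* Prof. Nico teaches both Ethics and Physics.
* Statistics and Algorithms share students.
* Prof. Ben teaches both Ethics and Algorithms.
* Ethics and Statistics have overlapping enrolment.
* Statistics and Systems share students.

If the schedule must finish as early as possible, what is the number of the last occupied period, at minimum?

With at most 3 per period and 5 lectures, at least 2 periods are needed.
Could 2 periods be enough, i.e. nothing placed later than period 2? No: Ethics, Physics and Statistics must all be in different periods (Ethics/Physics can't share; Ethics/Statistics can't share; Physics/Statistics can't share), but only 2 periods are available: 3 lectures can't fit in 2 distinct periods.
So 2 periods is not enough.
3 works (last occupied period: period 3): for example Statistics -> period 3; Systems -> period 1; Physics -> period 2; Algorithms -> period 2; Ethics -> period 1.

3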